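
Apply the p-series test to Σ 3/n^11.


p-series test: Σ c/n^p converges if p > 1, diverges if p ≤ 1 (constant c > 0 doesn't affect convergence).
p = 11
11 > 1 → CONVERGES

Converges (p = 11 > 1)


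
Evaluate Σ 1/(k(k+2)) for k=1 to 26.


1/(k(k+2)) = (1/2)·(1/k - 1/(k+2)) (partial fractions)
Telescoping: Σ = (1/2)·(1 + 1/2 - 1/27 - 1/28) = 1079/1512

Sum = 1079/1512


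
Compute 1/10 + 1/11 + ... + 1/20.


Σₖ₌10^20 1/k = 1/10 + 1/11 + 1/12 + ... + 1/20
= 178964263/232792560
≈ 0.7688

Sum = 178964263/232792560 ≈ 0.7688


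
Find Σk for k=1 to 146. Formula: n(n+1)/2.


n(n+1)/2 = 146×147/2 = 21462/2 = 10731

Σk = 10731


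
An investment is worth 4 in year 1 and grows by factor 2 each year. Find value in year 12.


aₙ = a₁·r^(n-1)
= 4×2^11
= 4×2048
= 8192

a_12 = 8192


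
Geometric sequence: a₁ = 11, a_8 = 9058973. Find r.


r^(n-1) = aₙ/a₁
r^7 = 9058973/11 = 823543
r = 823543^(1/7)
= 7

r = 7


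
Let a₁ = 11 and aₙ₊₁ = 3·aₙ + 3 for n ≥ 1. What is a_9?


Computing step by step:
a_1 = 11
a_2 = 36
a_3 = 111
a_4 = 336
a_5 = 1011
a_6 = 3036
a_7 = 9111
a_8 = 27336
a_9 = 82011


a_9 = 82011


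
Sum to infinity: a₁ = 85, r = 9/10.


S∞ = a₁/(1-r) = 85/(1 - 9/10)
= 85/(1/10)
= 850

S∞ = 850


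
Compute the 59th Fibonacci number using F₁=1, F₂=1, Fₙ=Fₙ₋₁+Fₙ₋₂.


Fibonacci sequence: 1, 1, 2, 3, 5, 8, 13, 21, 34, 55, 89, ...
F(59) = 956722026041

F(59) = 956722026041


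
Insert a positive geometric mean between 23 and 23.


GM = √(23×23) = √529 = 23

GM = 23


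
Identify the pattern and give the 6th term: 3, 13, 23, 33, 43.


Pattern: arithmetic (d=10)
Terms: 3, 13, 23, 33, 43
Next term = 53

Next term = 53


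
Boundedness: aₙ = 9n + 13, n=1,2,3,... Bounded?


aₙ = 9n + 13 → as n→∞, aₙ→∞
No finite upper bound exists
The sequence is UNBOUNDED

Unbounded (aₙ → ∞ as n → ∞)


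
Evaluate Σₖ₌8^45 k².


Σₖ₌8^45 k² = Σₖ₌₁^45 k² − Σₖ₌₁^7 k²
= 45·46·91/6 − 7·8·15/6
= 31395 − 140 = 31255

Σk² = 31255


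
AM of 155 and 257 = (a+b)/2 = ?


AM = (155 + 257)/2 = 412/2 = 206

AM = 206


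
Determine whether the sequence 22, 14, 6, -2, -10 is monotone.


Differences: -8, -8, -8, -8
All differences < 0 → strictly DECREASING

Monotonically decreasing


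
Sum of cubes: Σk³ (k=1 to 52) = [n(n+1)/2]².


n(n+1)/2 = 52×53/2 = 1378
Σk³ = 1378² = 1898884

Σk³ = 1898884


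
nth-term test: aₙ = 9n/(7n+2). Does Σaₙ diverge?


lim(n→∞) 9n/(7n+2) = 9/7 = 9/7  (divide numerator and denominator by n)
lim aₙ = 9/7 ≠ 0 → series DIVERGES

Diverges (lim aₙ = 9/7 ≠ 0)


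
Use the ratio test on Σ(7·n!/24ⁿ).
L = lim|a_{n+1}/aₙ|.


aₙ = 7·n!/24^n
a_{n+1}/aₙ = (n+1)!/24^(n+1) × 24^n/n!  (constant 7 cancels)
= (n+1)/24
L = lim(n→∞) (n+1)/24 = ∞
L > 1 → series DIVERGES

Diverges (ratio test: L = ∞ > 1)


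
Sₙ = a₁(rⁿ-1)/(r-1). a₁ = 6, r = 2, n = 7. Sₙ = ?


Sₙ = 6×(2^7 - 1)/(2 - 1)
= 6×(128 - 1)/1
= 6×127/1
= 762

S_7 = 762


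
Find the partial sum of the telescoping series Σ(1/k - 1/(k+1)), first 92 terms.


Telescoping: adjacent terms cancel.
= 1/1 - 1/93
= 1 - 1/93 = 92/93

Sum = 92/93


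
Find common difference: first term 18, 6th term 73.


d = (aₙ - a₁)/(n-1)
= (73 - 18)/(6-1)
= 55/5 = 11

d = 11


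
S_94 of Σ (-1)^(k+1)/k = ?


S = 1 - 1/2 + 1/3 - 1/4 + 1/5 - 1/6 + 1/7 - 1/8 ± ...
= 0.6879
(Full series converges to +ln(2) ≈ +0.6931)

S_94 = 0.6879


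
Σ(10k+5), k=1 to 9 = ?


Σ(10k+5) = 10·Σk + 5·n
= 10·45 + 5·9
= 450 + 45 = 495

Σ = 495


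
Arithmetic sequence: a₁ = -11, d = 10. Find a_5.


aₙ = a₁ + (n-1)d
= -11 + (5-1)×10
= -11 + 40
= 29

a_5 = 29


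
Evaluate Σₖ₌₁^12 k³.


n(n+1)/2 = 12×13/2 = 78
Σk³ = 78² = 6084

Σk³ = 6084


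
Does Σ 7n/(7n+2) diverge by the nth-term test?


lim(n→∞) 7n/(7n+2) = 7/7 = 1  (divide numerator and denominator by n)
lim aₙ = 1 ≠ 0 → series DIVERGES

Diverges (lim aₙ = 1 ≠ 0)


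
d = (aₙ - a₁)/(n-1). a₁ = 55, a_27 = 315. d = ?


d = (aₙ - a₁)/(n-1)
= (315 - 55)/(27-1)
= 260/26 = 10

d = 10


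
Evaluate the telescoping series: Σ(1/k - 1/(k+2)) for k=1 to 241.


Telescoping with gap 2: two head and two tail terms survive.
= (1 + 1/2) - (1/242 + 1/243)
= 3/2 - 1/242 - 1/243 = 43862/29403

Sum = 43862/29403


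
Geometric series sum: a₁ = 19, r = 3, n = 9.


Sₙ = 19×(3^9 - 1)/(3 - 1)
= 19×(19683 - 1)/2
= 19×19682/2
= 186979

S_9 = 186979


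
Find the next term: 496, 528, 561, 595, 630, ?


Pattern: triangular numbers: n(n+1)/2
Terms: 496, 528, 561, 595, 630
Next term = 666

Next term = 666


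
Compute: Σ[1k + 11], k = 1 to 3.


Σ(1k+11) = 1·Σk + 11·n
= 1·6 + 11·3
= 6 + 33 = 39

Σ = 39


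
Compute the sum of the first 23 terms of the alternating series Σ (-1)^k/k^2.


S = -1 + 1/4 - 1/9 + 1/16 - 1/25 + 1/36 - 1/49 + 1/64 ± ...
= -0.8234
(Full series converges to -π²/12 ≈ -0.8225)

S_23 = -0.8234


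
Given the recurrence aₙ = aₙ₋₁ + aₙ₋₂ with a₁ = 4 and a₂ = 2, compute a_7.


Computing iteratively: 4, 2, 6, 8, 14, 22, 36
a_7 = 36

a_7 = 36


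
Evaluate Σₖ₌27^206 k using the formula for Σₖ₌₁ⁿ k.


Σₖ₌27^206 k = Σₖ₌₁^206 k − Σₖ₌₁^26 k
= 206·207/2 − 26·27/2
= 21321 − 351 = 20970

Σk = 20970


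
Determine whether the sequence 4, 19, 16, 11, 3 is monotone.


Differences: 15, -3, -5, -8
Difference at position 1 is +15 (> 0) but position 2 is -3 (< 0) — sequence both rises and falls
→ NOT monotonic

Not monotonic


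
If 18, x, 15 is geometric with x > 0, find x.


GM = √(18×15) = √270 = 16.4317

GM = 16.4317


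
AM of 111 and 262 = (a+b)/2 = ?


AM = (111 + 262)/2 = 373/2 = 186.5

AM = 186.5


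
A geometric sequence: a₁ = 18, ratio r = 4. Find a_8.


aₙ = a₁·r^(n-1)
= 18×4^7
= 18×16384
= 294912

a_8 = 294912


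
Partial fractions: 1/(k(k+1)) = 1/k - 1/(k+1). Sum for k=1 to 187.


1/(k(k+1)) = 1/k - 1/(k+1) (partial fractions)
Telescoping: Σ = 1 - 1/188 = 187/188

Sum = 187/188


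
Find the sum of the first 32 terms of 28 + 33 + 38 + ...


aₙ = 28 + (32-1)×5 = 183
Sₙ = n(a₁+aₙ)/2 = 32×(28+183)/2
= 32×211/2 = 3376

S_32 = 3376


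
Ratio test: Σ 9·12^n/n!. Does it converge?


aₙ = 9·12^n/n!
a_{n+1}/aₙ = 12^(n+1)/(n+1)! × n!/12^n  (constant 9 cancels)
= 12/(n+1)
L = lim(n→∞) 12/(n+1) = 0
L < 1 → series CONVERGES

Converges (ratio test: L = 0 < 1)


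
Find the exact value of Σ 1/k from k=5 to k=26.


Σₖ₌5^26 1/k = 1/5 + 1/6 + 1/7 + ... + 1/26
= 15804669767/8923714800
≈ 1.7711

Sum = 15804669767/8923714800 ≈ 1.7711


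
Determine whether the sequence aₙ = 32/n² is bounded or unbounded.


a₁ = 32, a₂ = 32/4, a₃ = 32/9, ...
0 < aₙ ≤ 32 for all n ≥ 1
The sequence IS bounded

Bounded (0 < aₙ ≤ 32)


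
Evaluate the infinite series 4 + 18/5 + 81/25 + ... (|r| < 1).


S∞ = a₁/(1-r) = 4/(1 - 9/10)
= 4/(1/10)
= 40

S∞ = 40


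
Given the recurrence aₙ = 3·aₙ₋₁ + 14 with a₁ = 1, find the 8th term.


Computing step by step:
a_1 = 1
a_2 = 17
a_3 = 65
a_4 = 209
a_5 = 641
a_6 = 1937
a_7 = 5825
a_8 = 17489


a_8 = 17489


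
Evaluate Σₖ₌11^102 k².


Σₖ₌11^102 k² = Σₖ₌₁^102 k² − Σₖ₌₁^10 k²
= 102·103·205/6 − 10·11·21/6
= 358955 − 385 = 358570

Σk² = 358570


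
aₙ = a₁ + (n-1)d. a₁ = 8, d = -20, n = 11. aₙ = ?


aₙ = a₁ + (n-1)d
= 8 + (11-1)×-20
= 8 - 200
= -192

a_11 = -192


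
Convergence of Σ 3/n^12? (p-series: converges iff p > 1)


p-series test: Σ c/n^p converges if p > 1, diverges if p ≤ 1 (constant c > 0 doesn't affect convergence).
p = 12
12 > 1 → CONVERGES

Converges (p = 12 > 1)


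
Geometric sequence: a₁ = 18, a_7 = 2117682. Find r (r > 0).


r^(n-1) = aₙ/a₁
r^6 = 2117682/18 = 117649
r = 117649^(1/6)
= ±7; taking r > 0 gives r = 7

r = 7


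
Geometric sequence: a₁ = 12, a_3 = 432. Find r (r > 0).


r^(n-1) = aₙ/a₁
r^2 = 432/12 = 36
r = 36^(1/2)
= ±6; taking r > 0 gives r = 6

r = 6


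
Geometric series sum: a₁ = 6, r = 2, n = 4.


Sₙ = 6×(2^4 - 1)/(2 - 1)
= 6×(16 - 1)/1
= 6×15/1
= 90

S_4 = 90


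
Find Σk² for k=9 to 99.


Σₖ₌9^99 k² = Σₖ₌₁^99 k² − Σₖ₌₁^8 k²
= 99·100·199/6 − 8·9·17/6
= 328350 − 204 = 328146

Σk² = 328146


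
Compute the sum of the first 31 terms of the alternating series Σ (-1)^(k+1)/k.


S = 1 - 1/2 + 1/3 - 1/4 + 1/5 - 1/6 + 1/7 - 1/8 ± ...
= 0.709
(Full series converges to +ln(2) ≈ +0.6931)

S_31 = 0.709


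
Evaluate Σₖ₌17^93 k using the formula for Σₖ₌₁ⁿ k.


Σₖ₌17^93 k = Σₖ₌₁^93 k − Σₖ₌₁^16 k
= 93·94/2 − 16·17/2
= 4371 − 136 = 4235

Σk = 4235


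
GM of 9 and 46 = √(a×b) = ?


GM = √(9×46) = √414 = 20.347

GM = 20.347


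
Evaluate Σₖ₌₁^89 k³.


n(n+1)/2 = 89×90/2 = 4005
Σk³ = 4005² = 16040025

Σk³ = 16040025


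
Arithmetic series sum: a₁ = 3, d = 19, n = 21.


aₙ = 3 + (21-1)×19 = 383
Sₙ = n(a₁+aₙ)/2 = 21×(3+383)/2
= 21×386/2 = 4053

S_21 = 4053


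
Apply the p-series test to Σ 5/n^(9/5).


p-series test: Σ c/n^p converges if p > 1, diverges if p ≤ 1 (constant c > 0 doesn't affect convergence).
p = 9/5
9/5 > 1 → CONVERGES

Converges (p = 9/5 > 1)


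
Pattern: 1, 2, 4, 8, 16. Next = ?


Pattern: geometric (r=2)
Terms: 1, 2, 4, 8, 16
Next term = 32

Next term = 32


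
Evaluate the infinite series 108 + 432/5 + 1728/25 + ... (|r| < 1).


S∞ = a₁/(1-r) = 108/(1 - 4/5)
= 108/(1/5)
= 540

S∞ = 540


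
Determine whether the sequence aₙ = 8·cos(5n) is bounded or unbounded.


For all n, -1 ≤ cos(5n) ≤ 1, so -8 ≤ 8·cos(5n) ≤ 8
Lower bound: -8, Upper bound: 8
The sequence IS bounded

Bounded (-8 ≤ aₙ ≤ 8)


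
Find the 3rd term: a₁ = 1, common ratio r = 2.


aₙ = a₁·r^(n-1)
= 1×2^2
= 1×4
= 4

a_3 = 4


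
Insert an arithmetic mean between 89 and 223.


AM = (89 + 223)/2 = 312/2 = 156

AM = 156


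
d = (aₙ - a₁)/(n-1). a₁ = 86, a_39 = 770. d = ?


d = (aₙ - a₁)/(n-1)
= (770 - 86)/(39-1)
= 684/38 = 18

d = 18


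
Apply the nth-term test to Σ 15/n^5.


lim(n→∞) 15/n^5 = 0
lim aₙ = 0 → nth-term test is INCONCLUSIVE
(Need other tests; this is actually a convergent p-series with p=5 > 1)

Inconclusive (lim aₙ = 0; need another test)


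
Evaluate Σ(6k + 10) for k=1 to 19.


Σ(6k+10) = 6·Σk + 10·n
= 6·190 + 10·19
= 1140 + 190 = 1330

Σ = 1330


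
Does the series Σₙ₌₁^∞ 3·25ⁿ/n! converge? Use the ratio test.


aₙ = 3·25^n/n!
a_{n+1}/aₙ = 25^(n+1)/(n+1)! × n!/25^n  (constant 3 cancels)
= 25/(n+1)
L = lim(n→∞) 25/(n+1) = 0
L < 1 → series CONVERGES

Converges (ratio test: L = 0 < 1)


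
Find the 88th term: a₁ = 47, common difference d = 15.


aₙ = a₁ + (n-1)d
= 47 + (88-1)×15
= 47 + 1305
= 1352

a_88 = 1352


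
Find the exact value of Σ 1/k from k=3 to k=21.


Σₖ₌3^21 1/k = 1/3 + 1/4 + 1/5 + ... + 1/21
= 11098301/5173168
≈ 2.1454

Sum = 11098301/5173168 ≈ 2.1454


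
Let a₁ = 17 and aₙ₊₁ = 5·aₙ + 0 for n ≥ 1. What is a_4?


Computing step by step:
a_1 = 17
a_2 = 85
a_3 = 425
a_4 = 2125


a_4 = 2125


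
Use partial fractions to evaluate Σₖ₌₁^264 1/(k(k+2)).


1/(k(k+2)) = (1/2)·(1/k - 1/(k+2)) (partial fractions)
Telescoping: Σ = (1/2)·(1 + 1/2 - 1/265 - 1/266) = 26301/35245

Sum = 26301/35245


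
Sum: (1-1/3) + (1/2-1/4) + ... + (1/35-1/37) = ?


Telescoping with gap 2: two head and two tail terms survive.
= (1 + 1/2) - (1/36 + 1/37)
= 3/2 - 1/36 - 1/37 = 1925/1332

Sum = 1925/1332


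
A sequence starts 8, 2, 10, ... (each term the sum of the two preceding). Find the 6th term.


Computing iteratively: 8, 2, 10, 12, 22, 34
a_6 = 34

a_6 = 34


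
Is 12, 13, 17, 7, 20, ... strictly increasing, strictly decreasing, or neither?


Differences: 1, 4, -10, 13
Difference at position 1 is +1 (> 0) but position 3 is -10 (< 0) — sequence both rises and falls
→ NOT monotonic

Not monotonic


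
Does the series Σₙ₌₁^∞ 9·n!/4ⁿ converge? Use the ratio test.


aₙ = 9·n!/4^n
a_{n+1}/aₙ = (n+1)!/4^(n+1) × 4^n/n!  (constant 9 cancels)
= (n+1)/4
L = lim(n→∞) (n+1)/4 = ∞
L > 1 → series DIVERGES

Diverges (ratio test: L = ∞ > 1)


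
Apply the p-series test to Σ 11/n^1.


p-series test: Σ c/n^p converges if p > 1, diverges if p ≤ 1 (constant c > 0 doesn't affect convergence).
p = 1
1 ≤ 1 → DIVERGES

Diverges (p = 1 ≤ 1)


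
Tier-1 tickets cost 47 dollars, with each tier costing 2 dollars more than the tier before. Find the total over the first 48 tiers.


aₙ = 47 + (48-1)×2 = 141
Sₙ = n(a₁+aₙ)/2 = 48×(47+141)/2
= 48×188/2 = 4512

S_48 = 4512


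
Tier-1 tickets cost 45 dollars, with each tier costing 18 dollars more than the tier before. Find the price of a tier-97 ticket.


aₙ = a₁ + (n-1)d
= 45 + (97-1)×18
= 45 + 1728
= 1773

a_97 = 1773


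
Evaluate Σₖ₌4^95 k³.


Σₖ₌4^95 k³ = [95·96/2]² − [3·4/2]²
= 20793600 − 36 = 20793564

Σk³ = 20793564


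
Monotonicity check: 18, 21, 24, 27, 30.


Differences: 3, 3, 3, 3
All differences > 0 → strictly INCREASING

Monotonically increasing


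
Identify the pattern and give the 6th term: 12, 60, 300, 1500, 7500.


Pattern: geometric (r=5)
Terms: 12, 60, 300, 1500, 7500
Next term = 37500

Next term = 37500


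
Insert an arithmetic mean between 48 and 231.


AM = (48 + 231)/2 = 279/2 = 139.5

AM = 139.5


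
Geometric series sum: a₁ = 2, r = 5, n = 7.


Sₙ = 2×(5^7 - 1)/(5 - 1)
= 2×(78125 - 1)/4
= 2×78124/4
= 39062

S_7 = 39062


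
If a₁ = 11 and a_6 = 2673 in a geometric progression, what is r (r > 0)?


r^(n-1) = aₙ/a₁
r^5 = 2673/11 = 243
r = 243^(1/5)
= 3

r = 3


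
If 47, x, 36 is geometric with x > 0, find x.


GM = √(47×36) = √1692 = 41.1339

GM = 41.1339


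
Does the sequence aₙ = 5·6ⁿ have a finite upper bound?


aₙ = 5·6ⁿ → as n→∞, aₙ→∞ (since base 6 > 1)
No finite upper bound exists
The sequence is UNBOUNDED

Unbounded (aₙ → ∞ as n → ∞)


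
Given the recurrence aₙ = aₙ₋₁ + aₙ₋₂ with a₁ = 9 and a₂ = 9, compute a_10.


Computing iteratively: 9, 9, 18, 27, 45, 72, 117, 189, 306, 495
a_10 = 495

a_10 = 495


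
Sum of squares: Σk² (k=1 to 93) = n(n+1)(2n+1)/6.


n = 93
n(n+1)(2n+1)/6 = 93×94×187/6
= 1634754/6 = 272459

Σk² = 272459


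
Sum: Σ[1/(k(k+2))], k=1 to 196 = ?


1/(k(k+2)) = (1/2)·(1/k - 1/(k+2)) (partial fractions)
Telescoping: Σ = (1/2)·(1 + 1/2 - 1/197 - 1/198) = 29057/39006

Sum = 29057/39006


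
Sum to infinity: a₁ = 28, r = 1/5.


S∞ = a₁/(1-r) = 28/(1 - 1/5)
= 28/(4/5)
= 35

S∞ = 35


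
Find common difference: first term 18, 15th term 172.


d = (aₙ - a₁)/(n-1)
= (172 - 18)/(15-1)
= 154/14 = 11

d = 11


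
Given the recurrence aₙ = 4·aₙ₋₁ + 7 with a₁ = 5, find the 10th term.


Computing step by step:
a_1 = 5
a_2 = 27
a_3 = 115
a_4 = 467
a_5 = 1875
a_6 = 7507
a_7 = 30035
a_8 = 120147
a_9 = 480595
a_10 = 1922387


a_10 = 1922387


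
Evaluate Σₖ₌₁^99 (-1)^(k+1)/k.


S = 1 - 1/2 + 1/3 - 1/4 + 1/5 - 1/6 + 1/7 - 1/8 ± ...
= 0.6982
(Full series converges to +ln(2) ≈ +0.6931)

S_99 = 0.6982


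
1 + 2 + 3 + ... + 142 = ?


n(n+1)/2 = 142×143/2 = 20306/2 = 10153

Σk = 10153


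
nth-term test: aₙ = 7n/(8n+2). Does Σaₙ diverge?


lim(n→∞) 7n/(8n+2) = 7/8 = 7/8  (divide numerator and denominator by n)
lim aₙ = 7/8 ≠ 0 → series DIVERGES

Diverges (lim aₙ = 7/8 ≠ 0)


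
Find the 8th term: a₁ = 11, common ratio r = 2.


aₙ = a₁·r^(n-1)
= 11×2^7
= 11×128
= 1408

a_8 = 1408


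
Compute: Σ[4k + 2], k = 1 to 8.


Σ(4k+2) = 4·Σk + 2·n
= 4·36 + 2·8
= 144 + 16 = 160

Σ = 160


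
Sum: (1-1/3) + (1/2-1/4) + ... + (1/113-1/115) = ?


Telescoping with gap 2: two head and two tail terms survive.
= (1 + 1/2) - (1/114 + 1/115)
= 3/2 - 1/114 - 1/115 = 9718/6555

Sum = 9718/6555


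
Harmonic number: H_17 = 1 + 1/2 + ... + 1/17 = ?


H_17 = 1/1 + 1/2 + 1/3 + ... + 1/17
= 42142223/12252240
≈ 3.4396

H_17 = 42142223/12252240 ≈ 3.4396


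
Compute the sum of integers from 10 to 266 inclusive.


Σₖ₌10^266 k = Σₖ₌₁^266 k − Σₖ₌₁^9 k
= 266·267/2 − 9·10/2
= 35511 − 45 = 35466

Σk = 35466


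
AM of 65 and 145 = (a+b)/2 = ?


AM = (65 + 145)/2 = 210/2 = 105

AM = 105


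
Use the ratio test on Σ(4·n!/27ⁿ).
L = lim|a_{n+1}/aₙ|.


aₙ = 4·n!/27^n
a_{n+1}/aₙ = (n+1)!/27^(n+1) × 27^n/n!  (constant 4 cancels)
= (n+1)/27
L = lim(n→∞) (n+1)/27 = ∞
L > 1 → series DIVERGES

Diverges (ratio test: L = ∞ > 1)


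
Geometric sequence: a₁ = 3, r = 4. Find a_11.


aₙ = a₁·r^(n-1)
= 3×4^10
= 3×1048576
= 3145728

a_11 = 3145728


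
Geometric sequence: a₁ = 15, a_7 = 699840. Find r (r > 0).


r^(n-1) = aₙ/a₁
r^6 = 699840/15 = 46656
r = 46656^(1/6)
= ±6; taking r > 0 gives r = 6

r = 6


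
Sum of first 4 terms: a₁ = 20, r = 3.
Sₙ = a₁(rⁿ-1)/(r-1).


Sₙ = 20×(3^4 - 1)/(3 - 1)
= 20×(81 - 1)/2
= 20×80/2
= 800

S_4 = 800


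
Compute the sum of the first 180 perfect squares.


n = 180
n(n+1)(2n+1)/6 = 180×181×361/6
= 11761380/6 = 1960230

Σk² = 1960230


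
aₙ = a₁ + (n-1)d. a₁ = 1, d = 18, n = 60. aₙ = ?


aₙ = a₁ + (n-1)d
= 1 + (60-1)×18
= 1 + 1062
= 1063

a_60 = 1063


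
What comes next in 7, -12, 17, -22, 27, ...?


Pattern: alternating sign, magnitude arithmetic (d=5)
Terms: 7, -12, 17, -22, 27
Next term = -32

Next term = -32


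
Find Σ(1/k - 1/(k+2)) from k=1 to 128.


Telescoping with gap 2: two head and two tail terms survive.
= (1 + 1/2) - (1/129 + 1/130)
= 3/2 - 1/129 - 1/130 = 12448/8385

Sum = 12448/8385


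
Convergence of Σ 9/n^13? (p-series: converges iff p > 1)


p-series test: Σ c/n^p converges if p > 1, diverges if p ≤ 1 (constant c > 0 doesn't affect convergence).
p = 13
13 > 1 → CONVERGES

Converges (p = 13 > 1)


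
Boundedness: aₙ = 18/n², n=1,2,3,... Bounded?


a₁ = 18, a₂ = 18/4, a₃ = 18/9, ...
0 < aₙ ≤ 18 for all n ≥ 1
The sequence IS bounded

Bounded (0 < aₙ ≤ 18)


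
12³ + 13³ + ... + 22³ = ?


Σₖ₌12^22 k³ = [22·23/2]² − [11·12/2]²
= 64009 − 4356 = 59653

Σk³ = 59653


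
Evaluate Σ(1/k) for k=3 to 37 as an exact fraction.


Σₖ₌3^37 1/k = 1/3 + 1/4 + 1/5 + ... + 1/37
= 1312217274475033/485721041551200
≈ 2.7016

Sum = 1312217274475033/485721041551200 ≈ 2.7016


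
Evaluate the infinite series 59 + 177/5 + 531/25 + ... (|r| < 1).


S∞ = a₁/(1-r) = 59/(1 - 3/5)
= 59/(2/5)
= 295/2

S∞ = 295/2


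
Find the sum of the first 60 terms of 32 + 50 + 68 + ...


aₙ = 32 + (60-1)×18 = 1094
Sₙ = n(a₁+aₙ)/2 = 60×(32+1094)/2
= 60×1126/2 = 33780

S_60 = 33780


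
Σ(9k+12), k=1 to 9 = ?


Σ(9k+12) = 9·Σk + 12·n
= 9·45 + 12·9
= 405 + 108 = 513

Σ = 513


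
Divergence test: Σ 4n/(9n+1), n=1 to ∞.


lim(n→∞) 4n/(9n+1) = 4/9 = 4/9  (divide numerator and denominator by n)
lim aₙ = 4/9 ≠ 0 → series DIVERGES

Diverges (lim aₙ = 4/9 ≠ 0)


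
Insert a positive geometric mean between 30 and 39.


GM = √(30×39) = √1170 = 34.2053

GM = 34.2053


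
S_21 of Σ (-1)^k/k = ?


S = -1 + 1/2 - 1/3 + 1/4 - 1/5 + 1/6 - 1/7 + 1/8 ± ...
= -0.7164
(Full series converges to -ln(2) ≈ -0.6931)

S_21 = -0.7164


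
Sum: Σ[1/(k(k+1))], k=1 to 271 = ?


1/(k(k+1)) = 1/k - 1/(k+1) (partial fractions)
Telescoping: Σ = 1 - 1/272 = 271/272

Sum = 271/272


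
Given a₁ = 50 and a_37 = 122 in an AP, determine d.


d = (aₙ - a₁)/(n-1)
= (122 - 50)/(37-1)
= 72/36 = 2

d = 2


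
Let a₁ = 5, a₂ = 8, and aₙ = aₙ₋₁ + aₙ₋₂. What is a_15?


Computing iteratively: 5, 8, 13, 21, 34, 55, 89, 144, 233, 377, 610, 987, ...
a_15 = 4181

a_15 = 4181


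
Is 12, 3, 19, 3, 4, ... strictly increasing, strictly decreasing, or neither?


Differences: -9, 16, -16, 1
Difference at position 2 is +16 (> 0) but position 1 is -9 (< 0) — sequence both rises and falls
→ NOT monotonic

Not monotonic


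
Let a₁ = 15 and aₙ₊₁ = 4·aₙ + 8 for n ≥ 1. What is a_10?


Computing step by step:
a_1 = 15
a_2 = 68
a_3 = 280
a_4 = 1128
a_5 = 4520
a_6 = 18088
a_7 = 72360
a_8 = 289448
a_9 = 1157800
a_10 = 4631208


a_10 = 4631208


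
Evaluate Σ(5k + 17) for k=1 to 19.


Σ(5k+17) = 5·Σk + 17·n
= 5·190 + 17·19
= 950 + 323 = 1273

Σ = 1273


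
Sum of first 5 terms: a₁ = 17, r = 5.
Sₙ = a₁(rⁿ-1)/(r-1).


Sₙ = 17×(5^5 - 1)/(5 - 1)
= 17×(3125 - 1)/4
= 17×3124/4
= 13277

S_5 = 13277


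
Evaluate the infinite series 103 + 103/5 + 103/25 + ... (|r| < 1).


S∞ = a₁/(1-r) = 103/(1 - 1/5)
= 103/(4/5)
= 515/4

S∞ = 515/4


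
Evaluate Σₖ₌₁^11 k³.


n(n+1)/2 = 11×12/2 = 66
Σk³ = 66² = 4356

Σk³ = 4356


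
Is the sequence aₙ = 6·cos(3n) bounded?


For all n, -1 ≤ cos(3n) ≤ 1, so -6 ≤ 6·cos(3n) ≤ 6
Lower bound: -6, Upper bound: 6
The sequence IS bounded

Bounded (-6 ≤ aₙ ≤ 6)


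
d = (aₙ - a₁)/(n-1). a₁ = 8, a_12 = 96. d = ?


d = (aₙ - a₁)/(n-1)
= (96 - 8)/(12-1)
= 88/11 = 8

d = 8


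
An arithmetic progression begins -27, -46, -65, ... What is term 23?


aₙ = a₁ + (n-1)d
= -27 + (23-1)×-19
= -27 - 418
= -445

a_23 = -445


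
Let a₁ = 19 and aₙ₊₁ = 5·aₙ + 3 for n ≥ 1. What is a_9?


Computing step by step:
a_1 = 19
a_2 = 98
a_3 = 493
a_4 = 2468
a_5 = 12343
a_6 = 61718
a_7 = 308593
a_8 = 1542968
a_9 = 7714843


a_9 = 7714843


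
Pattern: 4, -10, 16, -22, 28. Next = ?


Pattern: alternating sign, magnitude arithmetic (d=6)
Terms: 4, -10, 16, -22, 28
Next term = -34

Next term = -34


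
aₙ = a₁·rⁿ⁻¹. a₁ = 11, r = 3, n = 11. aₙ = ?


aₙ = a₁·r^(n-1)
= 11×3^10
= 11×59049
= 649539

a_11 = 649539


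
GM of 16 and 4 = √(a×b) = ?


GM = √(16×4) = √64 = 8

GM = 8


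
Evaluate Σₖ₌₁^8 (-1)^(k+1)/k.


S = 1 - 1/2 + 1/3 - 1/4 + 1/5 - 1/6 + 1/7 - 1/8
= 0.6345
(Full series converges to +ln(2) ≈ +0.6931)

S_8 = 0.6345


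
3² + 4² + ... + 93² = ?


Σₖ₌3^93 k² = Σₖ₌₁^93 k² − Σₖ₌₁^2 k²
= 93·94·187/6 − 2·3·5/6
= 272459 − 5 = 272454

Σk² = 272454


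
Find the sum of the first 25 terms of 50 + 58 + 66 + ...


aₙ = 50 + (25-1)×8 = 242
Sₙ = n(a₁+aₙ)/2 = 25×(50+242)/2
= 25×292/2 = 3650

S_25 = 3650


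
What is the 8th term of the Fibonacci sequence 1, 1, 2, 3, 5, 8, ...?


Fibonacci sequence: 1, 1, 2, 3, 5, 8, 13, 21
F(8) = 21

F(8) = 21


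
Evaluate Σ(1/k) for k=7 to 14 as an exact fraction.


Σₖ₌7^14 1/k = 1/7 + 1/8 + 1/9 + 1/10 + 1/11 + 1/12 + 1/13 + 1/14
= 288851/360360
≈ 0.8016

Sum = 288851/360360 ≈ 0.8016


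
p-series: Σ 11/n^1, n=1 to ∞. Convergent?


p-series test: Σ c/n^p converges if p > 1, diverges if p ≤ 1 (constant c > 0 doesn't affect convergence).
p = 1
1 ≤ 1 → DIVERGES

Diverges (p = 1 ≤ 1)


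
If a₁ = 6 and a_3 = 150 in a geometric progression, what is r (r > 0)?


r^(n-1) = aₙ/a₁
r^2 = 150/6 = 25
r = 25^(1/2)
= ±5; taking r > 0 gives r = 5

r = 5


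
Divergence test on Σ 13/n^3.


lim(n→∞) 13/n^3 = 0
lim aₙ = 0 → nth-term test is INCONCLUSIVE
(Need other tests; this is actually a convergent p-series with p=3 > 1)

Inconclusive (lim aₙ = 0; need another test)


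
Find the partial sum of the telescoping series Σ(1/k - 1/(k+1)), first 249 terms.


Telescoping: adjacent terms cancel.
= 1/1 - 1/250
= 1 - 1/250 = 249/250

Sum = 249/250


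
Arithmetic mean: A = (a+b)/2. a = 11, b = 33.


AM = (11 + 33)/2 = 44/2 = 22

AM = 22


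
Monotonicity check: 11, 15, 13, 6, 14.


Differences: 4, -2, -7, 8
Difference at position 1 is +4 (> 0) but position 2 is -2 (< 0) — sequence both rises and falls
→ NOT monotonic

Not monotonic


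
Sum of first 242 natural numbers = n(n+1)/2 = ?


n(n+1)/2 = 242×243/2 = 58806/2 = 29403

Σk = 29403


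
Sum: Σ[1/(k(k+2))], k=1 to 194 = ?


1/(k(k+2)) = (1/2)·(1/k - 1/(k+2)) (partial fractions)
Telescoping: Σ = (1/2)·(1 + 1/2 - 1/195 - 1/196) = 56939/76440

Sum = 56939/76440


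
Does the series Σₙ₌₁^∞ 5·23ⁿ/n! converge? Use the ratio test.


aₙ = 5·23^n/n!
a_{n+1}/aₙ = 23^(n+1)/(n+1)! × n!/23^n  (constant 5 cancels)
= 23/(n+1)
L = lim(n→∞) 23/(n+1) = 0
L < 1 → series CONVERGES

Converges (ratio test: L = 0 < 1)


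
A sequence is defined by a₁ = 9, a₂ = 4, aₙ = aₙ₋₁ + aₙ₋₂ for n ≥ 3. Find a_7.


Computing iteratively: 9, 4, 13, 17, 30, 47, 77
a_7 = 77

a_7 = 77


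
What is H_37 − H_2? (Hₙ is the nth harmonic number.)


Σₖ₌3^37 1/k = 1/3 + 1/4 + 1/5 + ... + 1/37
= 1312217274475033/485721041551200
≈ 2.7016

Sum = 1312217274475033/485721041551200 ≈ 2.7016


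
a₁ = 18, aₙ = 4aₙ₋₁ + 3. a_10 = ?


Computing step by step:
a_1 = 18
a_2 = 75
a_3 = 303
a_4 = 1215
a_5 = 4863
a_6 = 19455
a_7 = 77823
a_8 = 311295
a_9 = 1245183
a_10 = 4980735


a_10 = 4980735


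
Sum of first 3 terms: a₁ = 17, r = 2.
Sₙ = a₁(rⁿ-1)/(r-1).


Sₙ = 17×(2^3 - 1)/(2 - 1)
= 17×(8 - 1)/1
= 17×7/1
= 119

S_3 = 119


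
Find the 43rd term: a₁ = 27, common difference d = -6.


aₙ = a₁ + (n-1)d
= 27 + (43-1)×-6
= 27 - 252
= -225

a_43 = -225


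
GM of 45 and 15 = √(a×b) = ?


GM = √(45×15) = √675 = 25.9808

GM = 25.9808


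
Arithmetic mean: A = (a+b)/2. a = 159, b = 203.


AM = (159 + 203)/2 = 362/2 = 181

AM = 181


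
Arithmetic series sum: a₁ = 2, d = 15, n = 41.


aₙ = 2 + (41-1)×15 = 602
Sₙ = n(a₁+aₙ)/2 = 41×(2+602)/2
= 41×604/2 = 12382

S_41 = 12382


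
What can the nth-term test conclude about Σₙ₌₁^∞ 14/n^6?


lim(n→∞) 14/n^6 = 0
lim aₙ = 0 → nth-term test is INCONCLUSIVE
(Need other tests; this is actually a convergent p-series with p=6 > 1)

Inconclusive (lim aₙ = 0; need another test)


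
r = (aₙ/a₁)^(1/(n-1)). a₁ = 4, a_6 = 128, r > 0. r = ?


r^(n-1) = aₙ/a₁
r^5 = 128/4 = 32
r = 32^(1/5)
= 2

r = 2


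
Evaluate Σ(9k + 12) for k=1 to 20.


Σ(9k+12) = 9·Σk + 12·n
= 9·210 + 12·20
= 1890 + 240 = 2130

Σ = 2130


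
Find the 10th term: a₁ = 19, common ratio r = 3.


aₙ = a₁·r^(n-1)
= 19×3^9
= 19×19683
= 373977

a_10 = 373977


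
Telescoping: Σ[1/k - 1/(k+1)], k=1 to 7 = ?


Telescoping: adjacent terms cancel.
= 1/1 - 1/8
= 1 - 1/8 = 7/8

Sum = 7/8


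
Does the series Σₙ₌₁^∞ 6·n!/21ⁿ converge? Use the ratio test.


aₙ = 6·n!/21^n
a_{n+1}/aₙ = (n+1)!/21^(n+1) × 21^n/n!  (constant 6 cancels)
= (n+1)/21
L = lim(n→∞) (n+1)/21 = ∞
L > 1 → series DIVERGES

Diverges (ratio test: L = ∞ > 1)


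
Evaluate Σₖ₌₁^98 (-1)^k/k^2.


S = -1 + 1/4 - 1/9 + 1/16 - 1/25 + 1/36 - 1/49 + 1/64 ± ...
= -0.8224
(Full series converges to -π²/12 ≈ -0.8225)

S_98 = -0.8224


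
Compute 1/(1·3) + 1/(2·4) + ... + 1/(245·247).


1/(k(k+2)) = (1/2)·(1/k - 1/(k+2)) (partial fractions)
Telescoping: Σ = (1/2)·(1 + 1/2 - 1/246 - 1/247) = 45325/60762

Sum = 45325/60762


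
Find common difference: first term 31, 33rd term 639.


d = (aₙ - a₁)/(n-1)
= (639 - 31)/(33-1)
= 608/32 = 19

d = 19


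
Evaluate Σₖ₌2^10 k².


Σₖ₌2^10 k² = Σₖ₌₁^10 k² − Σₖ₌₁^1 k²
= 10·11·21/6 − 1·2·3/6
= 385 − 1 = 384

Σk² = 384


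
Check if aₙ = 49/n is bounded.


a₁ = 49, a₂ = 49/2, a₃ = 49/3, ...
0 < aₙ ≤ 49 for all n ≥ 1
Lower bound: 0, Upper bound: 49
The sequence IS bounded

Bounded (0 < aₙ ≤ 49)


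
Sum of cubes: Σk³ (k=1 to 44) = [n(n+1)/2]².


n(n+1)/2 = 44×45/2 = 990
Σk³ = 990² = 980100

Σk³ = 980100


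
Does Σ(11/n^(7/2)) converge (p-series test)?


p-series test: Σ c/n^p converges if p > 1, diverges if p ≤ 1 (constant c > 0 doesn't affect convergence).
p = 7/2
7/2 > 1 → CONVERGES

Converges (p = 7/2 > 1)


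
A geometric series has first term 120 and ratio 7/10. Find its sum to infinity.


S∞ = a₁/(1-r) = 120/(1 - 7/10)
= 120/(3/10)
= 400

S∞ = 400


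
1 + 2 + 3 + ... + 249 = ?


n(n+1)/2 = 249×250/2 = 62250/2 = 31125

Σk = 31125


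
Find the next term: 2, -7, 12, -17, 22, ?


Pattern: alternating sign, magnitude arithmetic (d=5)
Terms: 2, -7, 12, -17, 22
Next term = -27

Next term = -27


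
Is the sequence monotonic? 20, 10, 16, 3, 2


Differences: -10, 6, -13, -1
Difference at position 2 is +6 (> 0) but position 1 is -10 (< 0) — sequence both rises and falls
→ NOT monotonic

Not monotonic


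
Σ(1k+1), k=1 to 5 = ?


Σ(1k+1) = 1·Σk + 1·n
= 1·15 + 1·5
= 15 + 5 = 20

Σ = 20


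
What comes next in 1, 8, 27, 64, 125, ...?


Pattern: perfect cubes: n³
Terms: 1, 8, 27, 64, 125
Next term = 216

Next term = 216


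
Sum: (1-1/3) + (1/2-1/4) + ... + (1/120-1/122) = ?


Telescoping with gap 2: two head and two tail terms survive.
= (1 + 1/2) - (1/121 + 1/122)
= 3/2 - 1/121 - 1/122 = 10950/7381

Sum = 10950/7381


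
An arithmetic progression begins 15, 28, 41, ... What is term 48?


aₙ = a₁ + (n-1)d
= 15 + (48-1)×13
= 15 + 611
= 626

a_48 = 626


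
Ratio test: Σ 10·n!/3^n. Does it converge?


aₙ = 10·n!/3^n
a_{n+1}/aₙ = (n+1)!/3^(n+1) × 3^n/n!  (constant 10 cancels)
= (n+1)/3
L = lim(n→∞) (n+1)/3 = ∞
L > 1 → series DIVERGES

Diverges (ratio test: L = ∞ > 1)


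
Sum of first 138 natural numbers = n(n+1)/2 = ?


n(n+1)/2 = 138×139/2 = 19182/2 = 9591

Σk = 9591


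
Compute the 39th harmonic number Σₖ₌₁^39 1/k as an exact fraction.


H_39 = 1/1 + 1/2 + 1/3 + ... + 1/39
= 2066035355155033/485721041551200
≈ 4.2535

H_39 = 2066035355155033/485721041551200 ≈ 4.2535


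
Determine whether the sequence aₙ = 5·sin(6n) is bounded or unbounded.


For all n, -1 ≤ sin(6n) ≤ 1, so -5 ≤ 5·sin(6n) ≤ 5
Lower bound: -5, Upper bound: 5
The sequence IS bounded

Bounded (-5 ≤ aₙ ≤ 5)


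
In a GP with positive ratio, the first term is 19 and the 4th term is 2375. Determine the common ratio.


r^(n-1) = aₙ/a₁
r^3 = 2375/19 = 125
r = 125^(1/3)
= 5

r = 5


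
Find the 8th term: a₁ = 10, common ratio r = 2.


aₙ = a₁·r^(n-1)
= 10×2^7
= 10×128
= 1280

a_8 = 1280


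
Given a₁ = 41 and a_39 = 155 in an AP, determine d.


d = (aₙ - a₁)/(n-1)
= (155 - 41)/(39-1)
= 114/38 = 3

d = 3


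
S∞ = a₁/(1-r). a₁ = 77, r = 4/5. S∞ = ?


S∞ = a₁/(1-r) = 77/(1 - 4/5)
= 77/(1/5)
= 385

S∞ = 385


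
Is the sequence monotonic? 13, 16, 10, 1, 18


Differences: 3, -6, -9, 17
Difference at position 1 is +3 (> 0) but position 2 is -6 (< 0) — sequence both rises and falls
→ NOT monotonic

Not monotonic


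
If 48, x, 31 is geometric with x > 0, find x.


GM = √(48×31) = √1488 = 38.5746

GM = 38.5746


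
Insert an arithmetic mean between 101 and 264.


AM = (101 + 264)/2 = 365/2 = 182.5

AM = 182.5


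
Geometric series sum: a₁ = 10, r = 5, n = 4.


Sₙ = 10×(5^4 - 1)/(5 - 1)
= 10×(625 - 1)/4
= 10×624/4
= 1560

S_4 = 1560


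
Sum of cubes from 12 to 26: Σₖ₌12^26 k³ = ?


Σₖ₌12^26 k³ = [26·27/2]² − [11·12/2]²
= 123201 − 4356 = 118845

Σk³ = 118845


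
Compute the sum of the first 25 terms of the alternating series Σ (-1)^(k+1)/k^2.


S = 1 - 1/4 + 1/9 - 1/16 + 1/25 - 1/36 + 1/49 - 1/64 ± ...
= 0.8232
(Full series converges to +π²/12 ≈ +0.8225)

S_25 = 0.8232


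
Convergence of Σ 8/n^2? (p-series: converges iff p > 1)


p-series test: Σ c/n^p converges if p > 1, diverges if p ≤ 1 (constant c > 0 doesn't affect convergence).
p = 2
2 > 1 → CONVERGES

Converges (p = 2 > 1)


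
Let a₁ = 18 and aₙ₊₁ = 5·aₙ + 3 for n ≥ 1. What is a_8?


Computing step by step:
a_1 = 18
a_2 = 93
a_3 = 468
a_4 = 2343
a_5 = 11718
a_6 = 58593
a_7 = 292968
a_8 = 1464843


a_8 = 1464843


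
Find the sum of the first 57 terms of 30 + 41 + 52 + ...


aₙ = 30 + (57-1)×11 = 646
Sₙ = n(a₁+aₙ)/2 = 57×(30+646)/2
= 57×676/2 = 19266

S_57 = 19266


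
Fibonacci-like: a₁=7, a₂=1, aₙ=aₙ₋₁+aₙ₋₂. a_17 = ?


Computing iteratively: 7, 1, 8, 9, 17, 26, 43, 69, 112, 181, 293, 474, ...
a_17 = 5257

a_17 = 5257


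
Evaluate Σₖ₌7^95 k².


Σₖ₌7^95 k² = Σₖ₌₁^95 k² − Σₖ₌₁^6 k²
= 95·96·191/6 − 6·7·13/6
= 290320 − 91 = 290229

Σk² = 290229


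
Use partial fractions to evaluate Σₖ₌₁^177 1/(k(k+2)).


1/(k(k+2)) = (1/2)·(1/k - 1/(k+2)) (partial fractions)
Telescoping: Σ = (1/2)·(1 + 1/2 - 1/178 - 1/179) = 11859/15931

Sum = 11859/15931


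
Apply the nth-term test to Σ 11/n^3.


lim(n→∞) 11/n^3 = 0
lim aₙ = 0 → nth-term test is INCONCLUSIVE
(Need other tests; this is actually a convergent p-series with p=3 > 1)

Inconclusive (lim aₙ = 0; need another test)


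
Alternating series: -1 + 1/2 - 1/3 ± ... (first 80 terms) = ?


S = -1 + 1/2 - 1/3 + 1/4 - 1/5 + 1/6 - 1/7 + 1/8 ± ...
= -0.6869
(Full series converges to -ln(2) ≈ -0.6931)

S_80 = -0.6869


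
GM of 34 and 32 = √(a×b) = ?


GM = √(34×32) = √1088 = 32.9848

GM = 32.9848


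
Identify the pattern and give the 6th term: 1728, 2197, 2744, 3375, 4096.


Pattern: perfect cubes: n³
Terms: 1728, 2197, 2744, 3375, 4096
Next term = 4913

Next term = 4913


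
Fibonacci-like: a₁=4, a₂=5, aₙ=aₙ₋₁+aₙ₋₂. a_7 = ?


Computing iteratively: 4, 5, 9, 14, 23, 37, 60
a_7 = 60

a_7 = 60


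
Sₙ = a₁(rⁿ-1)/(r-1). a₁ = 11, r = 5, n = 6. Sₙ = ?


Sₙ = 11×(5^6 - 1)/(5 - 1)
= 11×(15625 - 1)/4
= 11×15624/4
= 42966

S_6 = 42966


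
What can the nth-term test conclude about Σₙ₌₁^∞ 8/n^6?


lim(n→∞) 8/n^6 = 0
lim aₙ = 0 → nth-term test is INCONCLUSIVE
(Need other tests; this is actually a convergent p-series with p=6 > 1)

Inconclusive (lim aₙ = 0; need another test)


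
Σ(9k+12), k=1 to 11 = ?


Σ(9k+12) = 9·Σk + 12·n
= 9·66 + 12·11
= 594 + 132 = 726

Σ = 726


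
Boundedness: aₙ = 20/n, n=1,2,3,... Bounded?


a₁ = 20, a₂ = 20/2, a₃ = 20/3, ...
0 < aₙ ≤ 20 for all n ≥ 1
Lower bound: 0, Upper bound: 20
The sequence IS bounded

Bounded (0 < aₙ ≤ 20)


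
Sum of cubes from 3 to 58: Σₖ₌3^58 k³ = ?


Σₖ₌3^58 k³ = [58·59/2]² − [2·3/2]²
= 2927521 − 9 = 2927512

Σk³ = 2927512


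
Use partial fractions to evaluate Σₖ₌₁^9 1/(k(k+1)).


1/(k(k+1)) = 1/k - 1/(k+1) (partial fractions)
Telescoping: Σ = 1 - 1/10 = 9/10

Sum = 9/10


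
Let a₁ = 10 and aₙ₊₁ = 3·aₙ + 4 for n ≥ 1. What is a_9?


Computing step by step:
a_1 = 10
a_2 = 34
a_3 = 106
a_4 = 322
a_5 = 970
a_6 = 2914
a_7 = 8746
a_8 = 26242
a_9 = 78730


a_9 = 78730


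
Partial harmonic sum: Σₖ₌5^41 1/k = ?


Σₖ₌5^41 1/k = 1/5 + 1/6 + 1/7 + ... + 1/41
= 44202362371332533/19914562703599200
≈ 2.2196

Sum = 44202362371332533/19914562703599200 ≈ 2.2196


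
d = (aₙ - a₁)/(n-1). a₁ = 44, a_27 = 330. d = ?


d = (aₙ - a₁)/(n-1)
= (330 - 44)/(27-1)
= 286/26 = 11

d = 11


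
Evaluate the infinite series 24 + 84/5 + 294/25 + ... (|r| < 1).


S∞ = a₁/(1-r) = 24/(1 - 7/10)
= 24/(3/10)
= 80

S∞ = 80


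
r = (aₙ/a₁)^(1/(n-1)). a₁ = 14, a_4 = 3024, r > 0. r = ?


r^(n-1) = aₙ/a₁
r^3 = 3024/14 = 216
r = 216^(1/3)
= 6

r = 6


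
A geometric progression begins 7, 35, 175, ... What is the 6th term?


aₙ = a₁·r^(n-1)
= 7×5^5
= 7×3125
= 21875

a_6 = 21875


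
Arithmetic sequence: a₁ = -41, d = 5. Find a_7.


aₙ = a₁ + (n-1)d
= -41 + (7-1)×5
= -41 + 30
= -11

a_7 = -11


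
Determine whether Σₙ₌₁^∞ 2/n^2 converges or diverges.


p-series test: Σ c/n^p converges if p > 1, diverges if p ≤ 1 (constant c > 0 doesn't affect convergence).
p = 2
2 > 1 → CONVERGES

Converges (p = 2 > 1)


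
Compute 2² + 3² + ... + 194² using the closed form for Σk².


Σₖ₌2^194 k² = Σₖ₌₁^194 k² − Σₖ₌₁^1 k²
= 194·195·389/6 − 1·2·3/6
= 2452645 − 1 = 2452644

Σk² = 2452644


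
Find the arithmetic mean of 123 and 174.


AM = (123 + 174)/2 = 297/2 = 148.5

AM = 148.5


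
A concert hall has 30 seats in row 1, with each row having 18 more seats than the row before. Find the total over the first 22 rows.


aₙ = 30 + (22-1)×18 = 408
Sₙ = n(a₁+aₙ)/2 = 22×(30+408)/2
= 22×438/2 = 4818

S_22 = 4818


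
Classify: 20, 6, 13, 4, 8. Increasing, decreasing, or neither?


Differences: -14, 7, -9, 4
Difference at position 2 is +7 (> 0) but position 1 is -14 (< 0) — sequence both rises and falls
→ NOT monotonic

Not monotonic


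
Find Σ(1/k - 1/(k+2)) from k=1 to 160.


Telescoping with gap 2: two head and two tail terms survive.
= (1 + 1/2) - (1/161 + 1/162)
= 3/2 - 1/161 - 1/162 = 19400/13041

Sum = 19400/13041


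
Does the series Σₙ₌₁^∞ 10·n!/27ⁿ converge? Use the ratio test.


aₙ = 10·n!/27^n
a_{n+1}/aₙ = (n+1)!/27^(n+1) × 27^n/n!  (constant 10 cancels)
= (n+1)/27
L = lim(n→∞) (n+1)/27 = ∞
L > 1 → series DIVERGES

Diverges (ratio test: L = ∞ > 1)


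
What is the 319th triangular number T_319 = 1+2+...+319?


n(n+1)/2 = 319×320/2 = 102080/2 = 51040

Σk = 51040


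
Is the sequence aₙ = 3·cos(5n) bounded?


For all n, -1 ≤ cos(5n) ≤ 1, so -3 ≤ 3·cos(5n) ≤ 3
Lower bound: -3, Upper bound: 3
The sequence IS bounded

Bounded (-3 ≤ aₙ ≤ 3)


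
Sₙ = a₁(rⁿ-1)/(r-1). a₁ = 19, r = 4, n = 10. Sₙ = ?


Sₙ = 19×(4^10 - 1)/(4 - 1)
= 19×(1048576 - 1)/3
= 19×1048575/3
= 6640975

S_10 = 6640975


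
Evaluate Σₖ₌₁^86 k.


n(n+1)/2 = 86×87/2 = 7482/2 = 3741

Σk = 3741


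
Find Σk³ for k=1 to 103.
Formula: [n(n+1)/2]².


n(n+1)/2 = 103×104/2 = 5356
Σk³ = 5356² = 28686736

Σk³ = 28686736


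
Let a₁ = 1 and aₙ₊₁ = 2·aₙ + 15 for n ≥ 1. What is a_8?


Computing step by step:
a_1 = 1
a_2 = 17
a_3 = 49
a_4 = 113
a_5 = 241
a_6 = 497
a_7 = 1009
a_8 = 2033


a_8 = 2033


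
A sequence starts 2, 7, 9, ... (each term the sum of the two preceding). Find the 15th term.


Computing iteratively: 2, 7, 9, 16, 25, 41, 66, 107, 173, 280, 453, 733, ...
a_15 = 3105

a_15 = 3105


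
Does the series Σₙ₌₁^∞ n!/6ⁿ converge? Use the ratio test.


aₙ = n!/6^n
a_{n+1}/aₙ = (n+1)!/6^(n+1) × 6^n/n!
= (n+1)/6
L = lim(n→∞) (n+1)/6 = ∞
L > 1 → series DIVERGES

Diverges (ratio test: L = ∞ > 1)


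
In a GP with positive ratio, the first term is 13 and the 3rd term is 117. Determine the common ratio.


r^(n-1) = aₙ/a₁
r^2 = 117/13 = 9
r = 9^(1/2)
= ±3; taking r > 0 gives r = 3

r = 3
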